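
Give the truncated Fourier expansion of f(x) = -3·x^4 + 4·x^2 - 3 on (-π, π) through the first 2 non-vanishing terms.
(-160 + 24·π^2)·cos(x) - 3·π^4/5 - 3 + 4·π^2/3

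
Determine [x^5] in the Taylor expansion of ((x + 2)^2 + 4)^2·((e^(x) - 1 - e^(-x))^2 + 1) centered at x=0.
Expand to order 5: ((x + 2)^2 + 4)^2·((e^(x) - 1 - e^(-x))^2 + 1) = 1348·x^5/15 + 422·x^4/3 + 304·x^3/3 + 64·x^2 - 128·x + 128 + O(x^6).
The coefficient of x^5 is 1348/15.

Final answer: 1348/15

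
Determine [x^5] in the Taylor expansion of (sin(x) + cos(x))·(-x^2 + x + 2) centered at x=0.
Expand to order 5: (sin(x) + cos(x))·(-x^2 + x + 2) = 9·x^5/40 + 5·x^4/12 - 11·x^3/6 - x^2 + 3·x + 2 + O(x^6).
The coefficient of x^5 is 9/40.

Final answer: 9/40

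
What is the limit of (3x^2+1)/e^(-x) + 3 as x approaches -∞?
The quotient is an ∞/∞ indeterminate form as x → -∞.
Compare growth rates of the dominant terms (exponentials ≫ polynomials ≫ logarithms), or apply L'Hôpital's rule; the quotient → 0.
Adding the constant: 0 + 3 = 3. Limit = 3.

Final answer: 3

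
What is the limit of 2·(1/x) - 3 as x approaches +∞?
Evaluate the dominant behaviour as x → +∞; each term tends to a finite value or vanishes.
Limit = -3.

Final answer: -3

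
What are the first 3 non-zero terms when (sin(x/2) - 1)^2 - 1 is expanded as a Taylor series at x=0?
x^3/24 + x^2/4 - x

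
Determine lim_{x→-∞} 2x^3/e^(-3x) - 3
The quotient is an ∞/∞ indeterminate form as x → -∞.
Compare growth rates of the dominant terms (exponentials ≫ polynomials ≫ logarithms), or apply L'Hôpital's rule; the quotient → 0.
Adding the constant: 0 - 3 = -3. Limit = -3.

Final answer: -3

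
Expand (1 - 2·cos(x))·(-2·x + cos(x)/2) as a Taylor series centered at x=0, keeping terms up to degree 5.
x^5/6 - 5·x^4/16 - 2·x^3 + 3·x^2/4 + 2·x - 1/2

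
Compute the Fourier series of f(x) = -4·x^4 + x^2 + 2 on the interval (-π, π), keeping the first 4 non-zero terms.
(-196 + 32·π^2)·cos(x) + (13 - 8·π^2)·cos(2·x) + (-76/27 + 32·π^2/9)·cos(3·x) - 4·π^4/5 + 2 + π^2/3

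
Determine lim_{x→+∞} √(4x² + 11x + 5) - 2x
As x → +∞: multiply by the conjugate to get (11x+5)/(√(4x²+11x+5)+2x); the denominator ~ 4x, so the limit is 11/4.
Limit = 11/4.

Final answer: 11/4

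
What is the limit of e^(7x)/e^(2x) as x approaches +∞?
This is an ∞/∞ indeterminate form as x → +∞.
Rewrite e^(7x)/e^(2x) = e^((7−2)x) = e^(5x); the exponent coefficient is 5 > 0 so e^(5x) → ∞.
Limit = ∞.

Final answer: ∞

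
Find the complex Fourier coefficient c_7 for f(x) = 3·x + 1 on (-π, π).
Compute the real Fourier coefficients first: a_7 = 0, b_7 = 6/7.
Then c_7 = (a_7 − i·b_7)/2 = -3·i/7.

Final answer: -3·i/7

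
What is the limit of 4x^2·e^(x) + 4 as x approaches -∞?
The product is a 0·∞ indeterminate form at x → -∞.
Rewrite the product as 4x^2 / e^(-x) (an ∞/∞ form) and apply L'Hôpital, or use the standard hierarchy e^(|x|) ≫ |x^2| as x → -∞.
The indeterminate product → 0, so the limit = 4.

Final answer: 4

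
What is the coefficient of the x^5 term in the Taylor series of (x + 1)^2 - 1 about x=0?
Expand to order 5: (x + 1)^2 - 1 = x^2 + 2·x + O(x^6).
The coefficient of x^5 is 0.

Final answer: 0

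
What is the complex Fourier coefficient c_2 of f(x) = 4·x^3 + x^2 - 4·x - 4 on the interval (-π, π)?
Compute the real Fourier coefficients first: a_2 = 1, b_2 = 10 - 4·π^2.
Then c_2 = (a_2 − i·b_2)/2 = 1/2 - 5·i + 2·i·π^2.

Final answer: 1/2 - 5·i + 2·i·π^2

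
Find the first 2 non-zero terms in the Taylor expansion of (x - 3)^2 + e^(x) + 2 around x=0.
12 - 5·x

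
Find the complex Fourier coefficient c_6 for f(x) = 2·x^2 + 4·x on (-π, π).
Compute the real Fourier coefficients first: a_6 = 2/9, b_6 = -4/3.
Then c_6 = (a_6 − i·b_6)/2 = 1/9 + 2·i/3.

Final answer: 1/9 + 2·i/3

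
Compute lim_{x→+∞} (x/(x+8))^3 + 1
As x → +∞: x/(x+8) = 1/(1 + 8/x) → 1, and the 3rd power of a limit-1 base also → 1; with the additive constant, 1 + 1 = 2.
Limit = 2.

Final answer: 2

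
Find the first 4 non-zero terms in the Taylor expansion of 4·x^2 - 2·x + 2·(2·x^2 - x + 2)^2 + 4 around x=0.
-8·x^3 + 22·x^2 - 10·x + 12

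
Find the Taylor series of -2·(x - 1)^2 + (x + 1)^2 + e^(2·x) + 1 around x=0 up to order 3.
4·x^3/3 + x^2 + 8·x + 1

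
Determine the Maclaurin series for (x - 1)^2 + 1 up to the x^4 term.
x^2 - 2·x + 2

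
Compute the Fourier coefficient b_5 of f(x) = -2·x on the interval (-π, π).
b_5 = (1/π) ∫_{-π}^{π} f(x)·sin(5x) dx.
Evaluate the integral (use parity and integration by parts as needed): b_5 = -4/5.

Final answer: -4/5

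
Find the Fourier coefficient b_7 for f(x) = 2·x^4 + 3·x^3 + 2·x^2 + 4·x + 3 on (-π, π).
b_7 = (1/π) ∫_{-π}^{π} f(x)·sin(7x) dx.
Evaluate the integral (use parity and integration by parts as needed): b_7 = 356/343 + 6·π^2/7.

Final answer: 356/343 + 6·π^2/7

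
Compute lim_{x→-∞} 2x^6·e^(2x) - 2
The product is a 0·∞ indeterminate form at x → -∞.
Rewrite the product as 2x^6 / e^(-2x) (an ∞/∞ form) and apply L'Hôpital, or use the standard hierarchy e^(2|x|) ≫ |x^6| as x → -∞.
The indeterminate product → 0, so the limit = -2.

Final answer: -2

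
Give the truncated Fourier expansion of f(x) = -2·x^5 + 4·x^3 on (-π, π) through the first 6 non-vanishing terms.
(-528 - 4·π^4 + 88·π^2)·sin(x) + (-14·π^2 + 21 + 2·π^4)·sin(2·x) + (-4·π^4/3 - 304/81 + 152·π^2/27)·sin(3·x) + (-13·π^2/4 + 39/32 + π^4)·sin(4·x) + (-4·π^4/5 - 336/625 + 56·π^2/25)·sin(5·x) + (-46·π^2/27 + 23/81 + 2·π^4/3)·sin(6·x)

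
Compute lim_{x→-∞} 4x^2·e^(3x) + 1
The product is a 0·∞ indeterminate form at x → -∞.
Rewrite the product as 4x^2 / e^(-3x) (an ∞/∞ form) and apply L'Hôpital, or use the standard hierarchy e^(3|x|) ≫ |x^2| as x → -∞.
The indeterminate product → 0, so the limit = 1.

Final answer: 1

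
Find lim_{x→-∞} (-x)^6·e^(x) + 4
The product is a 0·∞ indeterminate form at x → -∞.
Rewrite the product as (-x)^6 / e^(-x) (an ∞/∞ form) and apply L'Hôpital, or use the standard hierarchy e^(|x|) ≫ |(-x)^6| as x → -∞.
The indeterminate product → 0, so the limit = 4.

Final answer: 4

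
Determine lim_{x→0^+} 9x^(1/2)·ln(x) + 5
The product is a 0·∞ indeterminate form at x → 0⁺.
Rewrite the product as 9·ln(x) / x^(-1/2) and apply L'Hôpital, or use the standard hierarchy x^(-1/2) ≫ |ln x| as x → 0⁺.
The indeterminate product → 0, so the limit = 5.

Final answer: 5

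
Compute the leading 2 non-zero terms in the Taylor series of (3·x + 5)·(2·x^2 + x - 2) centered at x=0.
-x - 10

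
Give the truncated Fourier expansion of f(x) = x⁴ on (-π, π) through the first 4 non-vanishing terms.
(48 - 8·π^2)·cos(x) + (-3 + 2·π^2)·cos(2·x) + (16/27 - 8·π^2/9)·cos(3·x) + π^4/5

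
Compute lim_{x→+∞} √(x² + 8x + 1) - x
This is an ∞ − ∞ indeterminate form.
Multiply and divide by the conjugate √(x²+8x + 1) + x; the x² terms cancel, leaving (8x + 1)/(√(x²+8x + 1)+x) → 8/2 = 4.
Limit = 4.

Final answer: 4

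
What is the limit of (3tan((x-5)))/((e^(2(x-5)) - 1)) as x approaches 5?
Both numerator and denominator → 0 as x → 5; this is a 0/0 indeterminate form.
Expand each to leading order near x = 5: numerator ~ 3·(x - 5), denominator ~ 2·(x - 5).
The limit of the ratio is 3/2.

Final answer: 3/2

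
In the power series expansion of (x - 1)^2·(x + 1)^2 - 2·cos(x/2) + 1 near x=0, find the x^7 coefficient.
Expand to order 7: (x - 1)^2·(x + 1)^2 - 2·cos(x/2) + 1 = x^6/23040 + 191·x^4/192 - 7·x^2/4 + O(x^8).
The coefficient of x^7 is 0.

Final answer: 0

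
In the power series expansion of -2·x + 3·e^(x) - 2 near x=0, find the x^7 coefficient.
Expand to order 7: -2·x + 3·e^(x) - 2 = x^7/1680 + x^6/240 + x^5/40 + x^4/8 + x^3/2 + 3·x^2/2 + x + 1 + O(x^8).
The coefficient of x^7 is 1/1680.

Final answer: 1/1680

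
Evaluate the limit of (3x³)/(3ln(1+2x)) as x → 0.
Both numerator and denominator → 0 as x → 0; this is a 0/0 indeterminate form.
Expand each to leading order near x = 0: numerator ~ 3·x^3, denominator ~ 6·x.
The limit of the ratio is 0.

Final answer: 0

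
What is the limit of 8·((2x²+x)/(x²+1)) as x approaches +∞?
Evaluate the dominant behaviour as x → +∞; each term tends to a finite value or vanishes.
Limit = 16.

Final answer: 16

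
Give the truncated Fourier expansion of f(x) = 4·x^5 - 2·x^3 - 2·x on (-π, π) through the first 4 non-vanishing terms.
(-164·π^2 + 8·π^4 + 980)·sin(x) + (-4·π^4 - 31 + 22·π^2)·sin(2·x) + (-196·π^2/27 + 284/81 + 8·π^4/3)·sin(3·x) + (-2·π^4 - 5/16 + 7·π^2/2)·sin(4·x)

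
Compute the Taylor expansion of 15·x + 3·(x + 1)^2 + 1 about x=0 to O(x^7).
3·x^2 + 21·x + 4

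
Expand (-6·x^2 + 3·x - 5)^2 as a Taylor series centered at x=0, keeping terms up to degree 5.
36·x^4 - 36·x^3 + 69·x^2 - 30·x + 25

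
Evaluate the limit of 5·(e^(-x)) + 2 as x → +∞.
Evaluate the dominant behaviour as x → +∞; each term tends to a finite value or vanishes.
Limit = 2.

Final answer: 2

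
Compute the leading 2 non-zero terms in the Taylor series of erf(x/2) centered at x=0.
-x^3/(12·√(π)) + x/√(π)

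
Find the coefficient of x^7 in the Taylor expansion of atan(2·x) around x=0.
Expand to order 7: atan(2·x) = -128·x^7/7 + 32·x^5/5 - 8·x^3/3 + 2·x + O(x^8).
The coefficient of x^7 is -128/7.

Final answer: -128/7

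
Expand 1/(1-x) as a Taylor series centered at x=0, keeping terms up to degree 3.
x^3 + x^2 + x + 1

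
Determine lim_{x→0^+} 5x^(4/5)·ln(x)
This is a 0·∞ indeterminate form at x → 0⁺.
Rewrite the product as 5·ln(x) / x^(-4/5) and apply L'Hôpital, or use the standard hierarchy x^(-4/5) ≫ |ln x| as x → 0⁺.
The indeterminate product → 0, so the limit = 0.

Final answer: 0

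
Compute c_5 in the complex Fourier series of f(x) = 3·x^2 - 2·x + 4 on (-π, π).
Compute the real Fourier coefficients first: a_5 = -12/25, b_5 = -4/5.
Then c_5 = (a_5 − i·b_5)/2 = -6/25 + 2·i/5.

Final answer: -6/25 + 2·i/5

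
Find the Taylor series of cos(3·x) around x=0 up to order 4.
27·x^4/8 - 9·x^2/2 + 1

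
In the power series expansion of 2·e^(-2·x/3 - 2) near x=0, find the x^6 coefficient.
Expand to order 6: 2·e^(-2·x/3 - 2) = 8·x^6·e^(-2)/32805 - 8·x^5·e^(-2)/3645 + 4·x^4·e^(-2)/243 - 8·x^3·e^(-2)/81 + 4·x^2·e^(-2)/9 - 4·x·e^(-2)/3 + 2·e^(-2) + O(x^7).
The coefficient of x^6 is 8·e^(-2)/32805.

Final answer: 8·e^(-2)/32805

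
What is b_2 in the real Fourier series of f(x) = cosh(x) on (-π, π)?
b_2 = (1/π) ∫_{-π}^{π} f(x)·sin(2x) dx.
Evaluate the integral (use parity and integration by parts as needed): b_2 = 0.

Final answer: 0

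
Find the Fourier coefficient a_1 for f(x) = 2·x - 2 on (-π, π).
a_1 = (1/π) ∫_{-π}^{π} f(x)·cos(1x) dx.
Evaluate the integral (use parity and integration by parts as needed): a_1 = 0.

Final answer: 0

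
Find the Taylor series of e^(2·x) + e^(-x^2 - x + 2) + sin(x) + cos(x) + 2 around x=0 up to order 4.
x^4·(e^(2)/24 + 17/24) + x^3·(7/6 + 5·e^(2)/6) + x^2·(3/2 - e^(2)/2) + x·(3 - e^(2)) + 4 + e^(2)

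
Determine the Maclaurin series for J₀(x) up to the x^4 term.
x^4/64 - x^2/4 + 1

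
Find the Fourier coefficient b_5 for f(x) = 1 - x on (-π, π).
b_5 = (1/π) ∫_{-π}^{π} f(x)·sin(5x) dx.
Evaluate the integral (use parity and integration by parts as needed): b_5 = -2/5.

Final answer: -2/5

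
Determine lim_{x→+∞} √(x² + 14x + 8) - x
This is an ∞ − ∞ indeterminate form.
Multiply and divide by the conjugate √(x²+14x + 8) + x; the x² terms cancel, leaving (14x + 8)/(√(x²+14x + 8)+x) → 14/2 = 7.
Limit = 7.

Final answer: 7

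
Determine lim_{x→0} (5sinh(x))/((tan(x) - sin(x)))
Both numerator and denominator → 0 as x → 0; this is a 0/0 indeterminate form.
Expand each to leading order near x = 0: numerator ~ 5·x, denominator ~ x^3/2.
The limit of the ratio is ∞.

Final answer: ∞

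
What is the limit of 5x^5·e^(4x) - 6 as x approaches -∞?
The product is a 0·∞ indeterminate form at x → -∞.
Rewrite the product as 5x^5 / e^(-4x) (an ∞/∞ form) and apply L'Hôpital, or use the standard hierarchy e^(4|x|) ≫ |x^5| as x → -∞.
The indeterminate product → 0, so the limit = -6.

Final answer: -6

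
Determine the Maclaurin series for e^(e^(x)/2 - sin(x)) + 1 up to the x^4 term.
-5·x^4·e^(1/2)/128 + 5·x^3·e^(1/2)/48 + 3·x^2·e^(1/2)/8 - x·e^(1/2)/2 + 1 + e^(1/2)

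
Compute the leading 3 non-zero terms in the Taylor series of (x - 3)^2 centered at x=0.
x^2 - 6·x + 9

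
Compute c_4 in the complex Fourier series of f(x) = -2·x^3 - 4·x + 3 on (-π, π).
Compute the real Fourier coefficients first: a_4 = 0, b_4 = 13/8 + π^2.
Then c_4 = (a_4 − i·b_4)/2 = -i·π^2/2 - 13·i/16.

Final answer: -i·π^2/2 - 13·i/16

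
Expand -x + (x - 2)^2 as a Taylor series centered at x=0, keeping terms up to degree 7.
x^2 - 5·x + 4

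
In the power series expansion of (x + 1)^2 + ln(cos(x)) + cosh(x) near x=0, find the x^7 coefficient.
Expand to order 7: (x + 1)^2 + ln(cos(x)) + cosh(x) = -x^6/48 - x^4/24 + x^2 + 2·x + 2 + O(x^8).
The coefficient of x^7 is 0.

Final answer: 0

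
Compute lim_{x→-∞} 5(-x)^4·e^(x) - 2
The product is a 0·∞ indeterminate form at x → -∞.
Rewrite the product as 5(-x)^4 / e^(-x) (an ∞/∞ form) and apply L'Hôpital, or use the standard hierarchy e^(|x|) ≫ |(-x)^4| as x → -∞.
The indeterminate product → 0, so the limit = -2.

Final answer: -2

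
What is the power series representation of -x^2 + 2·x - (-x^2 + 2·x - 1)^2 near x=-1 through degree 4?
-19 + 36·(x + 1) - 25·(x + 1)^2 + 8·(x + 1)^3 - (x + 1)^4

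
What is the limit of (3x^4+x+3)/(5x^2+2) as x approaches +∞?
This is an ∞/∞ indeterminate form as x → +∞.
Divide numerator and denominator by x^4 and let the lower-order terms vanish; the numerator's degree 4 exceeds the denominator's degree 2, so the quotient diverges.
Limit = ∞.

Final answer: ∞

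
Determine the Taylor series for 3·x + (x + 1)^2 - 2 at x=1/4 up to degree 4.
5/16 + 11·(x - 1/4)/2 + (x - 1/4)^2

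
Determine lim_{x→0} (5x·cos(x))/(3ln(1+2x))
Both numerator and denominator → 0 as x → 0; this is a 0/0 indeterminate form.
Expand each to leading order near x = 0: numerator ~ 5·x, denominator ~ 6·x.
The limit of the ratio is 5/6.

Final answer: 5/6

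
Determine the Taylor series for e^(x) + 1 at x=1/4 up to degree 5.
1 + e^(1/4) + e^(1/4)·(x - 1/4) + e^(1/4)·(x - 1/4)^2/2 + e^(1/4)·(x - 1/4)^3/6 + e^(1/4)·(x - 1/4)^4/24 + e^(1/4)·(x - 1/4)^5/120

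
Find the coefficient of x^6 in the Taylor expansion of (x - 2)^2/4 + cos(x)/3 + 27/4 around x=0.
Expand to order 6: (x - 2)^2/4 + cos(x)/3 + 27/4 = -x^6/2160 + x^4/72 + x^2/12 - x + 97/12 + O(x^7).
The coefficient of x^6 is -1/2160.

Final answer: -1/2160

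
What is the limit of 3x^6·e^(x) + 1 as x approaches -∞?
The product is a 0·∞ indeterminate form at x → -∞.
Rewrite the product as 3x^6 / e^(-x) (an ∞/∞ form) and apply L'Hôpital, or use the standard hierarchy e^(|x|) ≫ |x^6| as x → -∞.
The indeterminate product → 0, so the limit = 1.

Final answer: 1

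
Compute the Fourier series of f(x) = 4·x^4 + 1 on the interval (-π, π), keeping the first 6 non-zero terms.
(192 - 32·π^2)·cos(x) + (-12 + 8·π^2)·cos(2·x) + (64/27 - 32·π^2/9)·cos(3·x) + (-3/4 + 2·π^2)·cos(4·x) + (192/625 - 32·π^2/25)·cos(5·x) + 1 + 4·π^4/5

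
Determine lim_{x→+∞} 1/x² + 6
Evaluate the dominant behaviour as x → +∞; each term tends to a finite value or vanishes.
Limit = 6.

Final answer: 6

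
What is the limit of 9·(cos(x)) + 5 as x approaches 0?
Direct substitution at x = 0 gives 14.

Final answer: 14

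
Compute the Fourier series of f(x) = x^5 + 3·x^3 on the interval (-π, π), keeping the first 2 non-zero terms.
(-34·π^2 + 2·π^4 + 204)·sin(x) + (-π^4 - 3 + 2·π^2)·sin(2·x)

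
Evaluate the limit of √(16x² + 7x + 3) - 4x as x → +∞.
As x → +∞: multiply by the conjugate to get (7x+3)/(√(16x²+7x+3)+4x); the denominator ~ 8x, so the limit is 7/8.
Limit = 7/8.

Final answer: 7/8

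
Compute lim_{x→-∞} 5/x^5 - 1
Evaluate the dominant behaviour as x → -∞; each term tends to a finite value or vanishes.
Limit = -1.

Final answer: -1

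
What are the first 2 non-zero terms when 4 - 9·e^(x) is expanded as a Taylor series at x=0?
-9·x - 5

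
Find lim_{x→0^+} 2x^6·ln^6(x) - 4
The product is a 0·∞ indeterminate form at x → 0⁺.
Rewrite the product as 2·ln^6(x) / x^(-6) and apply L'Hôpital, or use the standard hierarchy x^(-6) ≫ |ln x|^6 as x → 0⁺.
The indeterminate product → 0, so the limit = -4.

Final answer: -4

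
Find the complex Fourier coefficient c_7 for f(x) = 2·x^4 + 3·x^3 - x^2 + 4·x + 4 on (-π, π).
Compute the real Fourier coefficients first: a_7 = 292/2401 - 16·π^2/49, b_7 = 356/343 + 6·π^2/7.
Then c_7 = (a_7 − i·b_7)/2 = -8·π^2/49 + 146/2401 - 3·i·π^2/7 - 178·i/343.

Final answer: -8·π^2/49 + 146/2401 - 3·i·π^2/7 - 178·i/343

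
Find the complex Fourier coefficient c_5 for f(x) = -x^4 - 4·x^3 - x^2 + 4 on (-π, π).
Compute the real Fourier coefficients first: a_5 = 52/625 + 8·π^2/25, b_5 = 48/125 - 8·π^2/5.
Then c_5 = (a_5 − i·b_5)/2 = 26/625 + 4·π^2/25 - 24·i/125 + 4·i·π^2/5.

Final answer: 26/625 + 4·π^2/25 - 24·i/125 + 4·i·π^2/5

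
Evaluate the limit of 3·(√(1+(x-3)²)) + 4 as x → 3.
Direct substitution at x = 3 gives 7.

Final answer: 7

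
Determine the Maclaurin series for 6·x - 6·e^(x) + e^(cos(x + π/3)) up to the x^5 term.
x^5·(-1/20 - 5·√(3)·e^(1/2)/768) + x^4·(-1/4 - 55·e^(1/2)/384) + x^3·(-1 + 7·√(3)·e^(1/2)/48) + x^2·(-3 + e^(1/2)/8) - √(3)·x·e^(1/2)/2 - 6 + e^(1/2)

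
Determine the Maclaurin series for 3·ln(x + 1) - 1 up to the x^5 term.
3·x^5/5 - 3·x^4/4 + x^3 - 3·x^2/2 + 3·x - 1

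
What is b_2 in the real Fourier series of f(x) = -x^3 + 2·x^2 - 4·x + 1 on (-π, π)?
b_2 = (1/π) ∫_{-π}^{π} f(x)·sin(2x) dx.
Evaluate the integral (use parity and integration by parts as needed): b_2 = 5/2 + π^2.

Final answer: 5/2 + π^2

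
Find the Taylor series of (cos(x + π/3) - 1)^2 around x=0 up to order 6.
17·x^6/720 - 7·√(3)·x^5/120 - 5·x^4/24 + √(3)·x^3/6 + x^2 + √(3)·x/2 + 1/4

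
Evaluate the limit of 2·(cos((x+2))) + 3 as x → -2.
Direct substitution at x = -2 gives 5.

Final answer: 5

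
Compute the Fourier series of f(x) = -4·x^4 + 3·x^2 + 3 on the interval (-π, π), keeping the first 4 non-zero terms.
(-204 + 32·π^2)·cos(x) + (15 - 8·π^2)·cos(2·x) + (-100/27 + 32·π^2/9)·cos(3·x) - 4·π^4/5 + 3 + π^2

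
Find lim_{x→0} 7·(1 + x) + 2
Direct substitution at x = 0 gives 9.

Final answer: 9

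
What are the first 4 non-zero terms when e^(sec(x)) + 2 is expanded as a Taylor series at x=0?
151·e·x^6/720 + e·x^4/3 + e·x^2/2 + 2 + e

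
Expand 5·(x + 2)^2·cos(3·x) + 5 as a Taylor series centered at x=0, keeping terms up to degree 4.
45·x^4 - 90·x^3 - 85·x^2 + 20·x + 25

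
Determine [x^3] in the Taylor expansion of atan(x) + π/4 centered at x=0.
Expand to order 3: atan(x) + π/4 = -x^3/3 + x + π/4 + O(x^4).
The coefficient of x^3 is -1/3.

Final answer: -1/3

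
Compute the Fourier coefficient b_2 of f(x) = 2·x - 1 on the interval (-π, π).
b_2 = (1/π) ∫_{-π}^{π} f(x)·sin(2x) dx.
Evaluate the integral (use parity and integration by parts as needed): b_2 = -2.

Final answer: -2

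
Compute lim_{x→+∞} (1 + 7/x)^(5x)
As x → +∞: write (1 + 7/x)^(5x) = ((1 + 7/x)^x)^5 → (e^7)^5 = e^35.
Limit = e^(35).

Final answer: e^(35)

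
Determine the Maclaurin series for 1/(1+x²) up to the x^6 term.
-x^6 + x^4 - x^2 + 1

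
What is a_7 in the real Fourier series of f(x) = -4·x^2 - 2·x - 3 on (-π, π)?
a_7 = (1/π) ∫_{-π}^{π} f(x)·cos(7x) dx.
Evaluate the integral (use parity and integration by parts as needed): a_7 = 16/49.

Final answer: 16/49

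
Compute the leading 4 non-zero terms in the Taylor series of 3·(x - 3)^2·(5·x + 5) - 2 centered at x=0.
15·x^3 - 75·x^2 + 45·x + 133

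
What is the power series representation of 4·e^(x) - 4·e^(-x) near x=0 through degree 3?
4·x^3/3 + 8·x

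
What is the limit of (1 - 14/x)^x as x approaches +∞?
As x → +∞: this is the defining limit (1 - 14/x)^x → e^(-14).
Limit = e^(-14).

Final answer: e^(-14)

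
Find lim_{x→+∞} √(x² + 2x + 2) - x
This is an ∞ − ∞ indeterminate form.
Multiply and divide by the conjugate √(x²+2x + 2) + x; the x² terms cancel, leaving (2x + 2)/(√(x²+2x + 2)+x) → 2/2 = 1.
Limit = 1.

Final answer: 1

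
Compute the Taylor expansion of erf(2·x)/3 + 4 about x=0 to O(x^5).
-16·x^3/(9·√(π)) + 4·x/(3·√(π)) + 4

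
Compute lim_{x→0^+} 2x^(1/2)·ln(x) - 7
The product is a 0·∞ indeterminate form at x → 0⁺.
Rewrite the product as 2·ln(x) / x^(-1/2) and apply L'Hôpital, or use the standard hierarchy x^(-1/2) ≫ |ln x| as x → 0⁺.
The indeterminate product → 0, so the limit = -7.

Final answer: -7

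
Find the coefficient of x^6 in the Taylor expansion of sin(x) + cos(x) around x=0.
Expand to order 6: sin(x) + cos(x) = -x^6/720 + x^5/120 + x^4/24 - x^3/6 - x^2/2 + x + 1 + O(x^7).
The coefficient of x^6 is -1/720.

Final answer: -1/720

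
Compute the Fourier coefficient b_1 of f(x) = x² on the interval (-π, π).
b_1 = (1/π) ∫_{-π}^{π} f(x)·sin(1x) dx.
Evaluate the integral (use parity and integration by parts as needed): b_1 = 0.

Final answer: 0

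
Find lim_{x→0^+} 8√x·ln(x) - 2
The product is a 0·∞ indeterminate form at x → 0⁺.
Rewrite the product as 8·ln(x) / x^(-1/2) and apply L'Hôpital, or use the standard hierarchy x^(-1/2) ≫ |ln x| as x → 0⁺.
The indeterminate product → 0, so the limit = -2.

Final answer: -2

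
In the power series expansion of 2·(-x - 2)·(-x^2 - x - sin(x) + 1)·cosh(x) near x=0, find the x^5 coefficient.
Expand to order 5: 2·(-x - 2)·(-x^2 - x - sin(x) + 1)·cosh(x) = 19·x^5/20 + 7·x^4/2 + 13·x^3/3 + 6·x^2 + 6·x - 4 + O(x^6).
The coefficient of x^5 is 19/20.

Final answer: 19/20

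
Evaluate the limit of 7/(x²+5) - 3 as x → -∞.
Evaluate the dominant behaviour as x → -∞; each term tends to a finite value or vanishes.
Limit = -3.

Final answer: -3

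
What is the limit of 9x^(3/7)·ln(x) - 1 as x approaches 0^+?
The product is a 0·∞ indeterminate form at x → 0⁺.
Rewrite the product as 9·ln(x) / x^(-3/7) and apply L'Hôpital, or use the standard hierarchy x^(-3/7) ≫ |ln x| as x → 0⁺.
The indeterminate product → 0, so the limit = -1.

Final answer: -1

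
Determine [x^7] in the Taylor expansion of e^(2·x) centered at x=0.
Expand to order 7: e^(2·x) = 8·x^7/315 + 4·x^6/45 + 4·x^5/15 + 2·x^4/3 + 4·x^3/3 + 2·x^2 + 2·x + 1 + O(x^8).
The coefficient of x^7 is 8/315.

Final answer: 8/315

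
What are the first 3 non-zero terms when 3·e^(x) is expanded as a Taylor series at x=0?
3·x^2/2 + 3·x + 3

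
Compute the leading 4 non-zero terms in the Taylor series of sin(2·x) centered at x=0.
-8·x^7/315 + 4·x^5/15 - 4·x^3/3 + 2·x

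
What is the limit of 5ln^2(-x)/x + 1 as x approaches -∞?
The quotient is an ∞/∞ indeterminate form as x → -∞.
Compare growth rates of the dominant terms (exponentials ≫ polynomials ≫ logarithms), or apply L'Hôpital's rule; the quotient → 0.
Adding the constant: 0 + 1 = 1. Limit = 1.

Final answer: 1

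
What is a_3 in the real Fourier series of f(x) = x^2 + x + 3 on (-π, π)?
a_3 = (1/π) ∫_{-π}^{π} f(x)·cos(3x) dx.
Evaluate the integral (use parity and integration by parts as needed): a_3 = -4/9.

Final answer: -4/9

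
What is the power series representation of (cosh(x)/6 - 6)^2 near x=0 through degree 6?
-x^6/648 - 2·x^4/27 - 35·x^2/36 + 1225/36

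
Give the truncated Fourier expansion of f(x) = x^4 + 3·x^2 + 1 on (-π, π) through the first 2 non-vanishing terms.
(36 - 8·π^2)·cos(x) + 1 + π^2 + π^4/5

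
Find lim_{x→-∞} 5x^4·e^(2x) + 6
The product is a 0·∞ indeterminate form at x → -∞.
Rewrite the product as 5x^4 / e^(-2x) (an ∞/∞ form) and apply L'Hôpital, or use the standard hierarchy e^(2|x|) ≫ |x^4| as x → -∞.
The indeterminate product → 0, so the limit = 6.

Final answer: 6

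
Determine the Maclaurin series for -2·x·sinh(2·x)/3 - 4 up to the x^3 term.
-4·x^2/3 - 4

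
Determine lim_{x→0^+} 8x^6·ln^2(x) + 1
The product is a 0·∞ indeterminate form at x → 0⁺.
Rewrite the product as 8·ln^2(x) / x^(-6) and apply L'Hôpital, or use the standard hierarchy x^(-6) ≫ |ln x|^2 as x → 0⁺.
The indeterminate product → 0, so the limit = 1.

Final answer: 1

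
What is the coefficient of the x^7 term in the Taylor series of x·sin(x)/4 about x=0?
Expand to order 7: x·sin(x)/4 = x^6/480 - x^4/24 + x^2/4 + O(x^8).
The coefficient of x^7 is 0.

Final answer: 0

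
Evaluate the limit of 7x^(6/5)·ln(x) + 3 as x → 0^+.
The product is a 0·∞ indeterminate form at x → 0⁺.
Rewrite the product as 7·ln(x) / x^(-6/5) and apply L'Hôpital, or use the standard hierarchy x^(-6/5) ≫ |ln x| as x → 0⁺.
The indeterminate product → 0, so the limit = 3.

Final answer: 3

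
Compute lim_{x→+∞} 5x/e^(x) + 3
The quotient is an ∞/∞ indeterminate form as x → +∞.
The exponential denominator e^(x) dominates the polynomial numerator (e^x ≫ x as x → ∞), so the quotient → 0.
Adding the constant: 0 + 3 = 3. Limit = 3.

Final answer: 3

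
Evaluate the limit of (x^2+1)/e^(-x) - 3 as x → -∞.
The quotient is an ∞/∞ indeterminate form as x → -∞.
Compare growth rates of the dominant terms (exponentials ≫ polynomials ≫ logarithms), or apply L'Hôpital's rule; the quotient → 0.
Adding the constant: 0 - 3 = -3. Limit = -3.

Final answer: -3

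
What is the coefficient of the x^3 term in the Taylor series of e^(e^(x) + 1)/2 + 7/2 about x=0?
Expand to order 3: e^(e^(x) + 1)/2 + 7/2 = 5·x^3·e^(2)/12 + x^2·e^(2)/2 + x·e^(2)/2 + 7/2 + e^(2)/2 + O(x^4).
The coefficient of x^3 is 5·e^(2)/12.

Final answer: 5·e^(2)/12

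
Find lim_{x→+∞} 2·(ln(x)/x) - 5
Evaluate the dominant behaviour as x → +∞; each term tends to a finite value or vanishes.
Limit = -5.

Final answer: -5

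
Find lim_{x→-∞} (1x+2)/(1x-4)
Evaluate the dominant behaviour as x → -∞; each term tends to a finite value or vanishes.
Limit = 1.

Final answer: 1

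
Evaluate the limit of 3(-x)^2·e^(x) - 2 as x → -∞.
The product is a 0·∞ indeterminate form at x → -∞.
Rewrite the product as 3(-x)^2 / e^(-x) (an ∞/∞ form) and apply L'Hôpital, or use the standard hierarchy e^(|x|) ≫ |(-x)^2| as x → -∞.
The indeterminate product → 0, so the limit = -2.

Final answer: -2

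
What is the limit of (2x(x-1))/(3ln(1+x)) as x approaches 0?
Both numerator and denominator → 0 as x → 0; this is a 0/0 indeterminate form.
Expand each to leading order near x = 0: numerator ~ -2·x, denominator ~ 3·x.
The limit of the ratio is -2/3.

Final answer: -2/3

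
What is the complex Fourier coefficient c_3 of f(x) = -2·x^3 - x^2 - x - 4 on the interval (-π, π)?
Compute the real Fourier coefficients first: a_3 = 4/9, b_3 = 2/9 - 4·π^2/3.
Then c_3 = (a_3 − i·b_3)/2 = 2/9 - i/9 + 2·i·π^2/3.

Final answer: 2/9 - i/9 + 2·i·π^2/3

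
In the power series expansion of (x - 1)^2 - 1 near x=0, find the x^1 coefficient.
Expand to order 1: (x - 1)^2 - 1 = -2·x + O(x^2).
The coefficient of x^1 is -2.

Final answer: -2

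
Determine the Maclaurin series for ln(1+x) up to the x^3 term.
x^3/3 - x^2/2 + x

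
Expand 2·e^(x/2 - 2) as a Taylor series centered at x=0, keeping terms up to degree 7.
x^7·e^(-2)/322560 + x^6·e^(-2)/23040 + x^5·e^(-2)/1920 + x^4·e^(-2)/192 + x^3·e^(-2)/24 + x^2·e^(-2)/4 + x·e^(-2) + 2·e^(-2)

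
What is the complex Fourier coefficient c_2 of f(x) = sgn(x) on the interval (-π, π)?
Compute the real Fourier coefficients first: a_2 = 0, b_2 = 0.
Then c_2 = (a_2 − i·b_2)/2 = 0.

Final answer: 0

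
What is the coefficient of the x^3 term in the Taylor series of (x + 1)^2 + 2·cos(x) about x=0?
Expand to order 3: (x + 1)^2 + 2·cos(x) = 2·x + 3 + O(x^4).
The coefficient of x^3 is 0.

Final answer: 0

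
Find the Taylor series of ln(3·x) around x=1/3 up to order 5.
3·(x - 1/3) - 9·(x - 1/3)^2/2 + 9·(x - 1/3)^3 - 81·(x - 1/3)^4/4 + 243·(x - 1/3)^5/5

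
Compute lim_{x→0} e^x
Direct substitution at x = 0 gives 1.

Final answer: 1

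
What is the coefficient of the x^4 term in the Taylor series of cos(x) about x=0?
Expand to order 4: cos(x) = x^4/24 - x^2/2 + 1 + O(x^5).
The coefficient of x^4 is 1/24.

Final answer: 1/24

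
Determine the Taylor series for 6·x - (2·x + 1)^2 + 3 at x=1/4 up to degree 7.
9/4 - 4·(x - 1/4)^2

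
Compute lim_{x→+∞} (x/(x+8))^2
As x → +∞: x/(x+8) = 1/(1 + 8/x) → 1, and the 2nd power of a limit-1 base also → 1.
Limit = 1.

Final answer: 1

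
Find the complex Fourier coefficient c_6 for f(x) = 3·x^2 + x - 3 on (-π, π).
Compute the real Fourier coefficients first: a_6 = 1/3, b_6 = -1/3.
Then c_6 = (a_6 − i·b_6)/2 = 1/6 + i/6.

Final answer: 1/6 + i/6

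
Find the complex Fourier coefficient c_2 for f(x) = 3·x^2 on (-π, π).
Compute the real Fourier coefficients first: a_2 = 3, b_2 = 0.
Then c_2 = (a_2 − i·b_2)/2 = 3/2.

Final answer: 3/2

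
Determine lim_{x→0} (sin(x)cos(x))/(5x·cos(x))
Both numerator and denominator → 0 as x → 0; this is a 0/0 indeterminate form.
Expand each to leading order near x = 0: numerator ~ x, denominator ~ 5·x.
The limit of the ratio is 1/5.

Final answer: 1/5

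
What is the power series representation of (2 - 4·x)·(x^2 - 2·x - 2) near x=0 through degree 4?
-4·x^3 + 10·x^2 + 4·x - 4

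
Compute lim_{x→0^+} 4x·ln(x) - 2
The product is a 0·∞ indeterminate form at x → 0⁺.
Rewrite the product as 4·ln(x) / x^(-1) and apply L'Hôpital, or use the standard hierarchy x^(-1) ≫ |ln x| as x → 0⁺.
The indeterminate product → 0, so the limit = -2.

Final answer: -2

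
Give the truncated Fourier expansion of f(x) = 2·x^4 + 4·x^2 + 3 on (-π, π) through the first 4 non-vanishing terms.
(80 - 16·π^2)·cos(x) + (-2 + 4·π^2)·cos(2·x) + (-16·π^2/9 - 16/27)·cos(3·x) + 3 + 4·π^2/3 + 2·π^4/5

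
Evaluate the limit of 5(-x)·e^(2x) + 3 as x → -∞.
The product is a 0·∞ indeterminate form at x → -∞.
Rewrite the product as 5(-x) / e^(-2x) (an ∞/∞ form) and apply L'Hôpital, or use the standard hierarchy e^(2|x|) ≫ |(-x)| as x → -∞.
The indeterminate product → 0, so the limit = 3.

Final answer: 3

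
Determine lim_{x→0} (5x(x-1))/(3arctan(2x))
Both numerator and denominator → 0 as x → 0; this is a 0/0 indeterminate form.
Expand each to leading order near x = 0: numerator ~ -5·x, denominator ~ 6·x.
The limit of the ratio is -5/6.

Final answer: -5/6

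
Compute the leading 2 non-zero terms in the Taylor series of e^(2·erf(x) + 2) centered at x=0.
4·x·e^(2)/√(π) + e^(2)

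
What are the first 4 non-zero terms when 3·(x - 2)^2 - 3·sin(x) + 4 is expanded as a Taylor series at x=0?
x^3/2 + 3·x^2 - 15·x + 16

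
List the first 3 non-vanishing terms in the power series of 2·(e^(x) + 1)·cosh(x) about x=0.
3·x^2 + 2·x + 4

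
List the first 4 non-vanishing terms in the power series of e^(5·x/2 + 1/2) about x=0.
125·x^3·e^(1/2)/48 + 25·x^2·e^(1/2)/8 + 5·x·e^(1/2)/2 + e^(1/2)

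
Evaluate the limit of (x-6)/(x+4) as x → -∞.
Evaluate the dominant behaviour as x → -∞; each term tends to a finite value or vanishes.
Limit = 1.

Final answer: 1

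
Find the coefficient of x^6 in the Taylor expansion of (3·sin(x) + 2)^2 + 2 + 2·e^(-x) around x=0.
Expand to order 6: (3·sin(x) + 2)^2 + 2 + 2·e^(-x) = 29·x^6/72 + x^5/12 - 35·x^4/12 - 7·x^3/3 + 10·x^2 + 10·x + 8 + O(x^7).
The coefficient of x^6 is 29/72.

Final answer: 29/72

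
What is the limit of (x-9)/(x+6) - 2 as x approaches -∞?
Evaluate the dominant behaviour as x → -∞; each term tends to a finite value or vanishes.
Limit = -1.

Final answer: -1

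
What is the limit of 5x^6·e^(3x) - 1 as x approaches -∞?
The product is a 0·∞ indeterminate form at x → -∞.
Rewrite the product as 5x^6 / e^(-3x) (an ∞/∞ form) and apply L'Hôpital, or use the standard hierarchy e^(3|x|) ≫ |x^6| as x → -∞.
The indeterminate product → 0, so the limit = -1.

Final answer: -1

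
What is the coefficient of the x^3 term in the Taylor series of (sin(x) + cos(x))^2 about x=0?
Expand to order 3: (sin(x) + cos(x))^2 = -4·x^3/3 + 2·x + 1 + O(x^4).
The coefficient of x^3 is -4/3.

Final answer: -4/3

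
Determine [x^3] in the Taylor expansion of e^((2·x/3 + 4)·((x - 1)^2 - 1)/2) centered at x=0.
Expand to order 3: e^((2·x/3 + 4)·((x - 1)^2 - 1)/2) = -47·x^3/3 + 28·x^2/3 - 4·x + 1 + O(x^4).
The coefficient of x^3 is -47/3.

Final answer: -47/3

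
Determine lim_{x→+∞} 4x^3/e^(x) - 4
The quotient is an ∞/∞ indeterminate form as x → +∞.
The exponential denominator e^(x) dominates the polynomial numerator (e^x ≫ x^3 as x → ∞), so the quotient → 0.
Adding the constant: 0 - 4 = -4. Limit = -4.

Final answer: -4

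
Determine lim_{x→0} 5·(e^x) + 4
Direct substitution at x = 0 gives 9.

Final answer: 9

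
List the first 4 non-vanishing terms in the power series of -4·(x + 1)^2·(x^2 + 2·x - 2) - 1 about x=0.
-16·x^3 - 12·x^2 + 8·x + 7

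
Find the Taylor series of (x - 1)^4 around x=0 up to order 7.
x^4 - 4·x^3 + 6·x^2 - 4·x + 1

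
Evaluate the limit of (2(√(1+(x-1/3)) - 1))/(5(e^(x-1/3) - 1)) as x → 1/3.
Both numerator and denominator → 0 as x → 1/3; this is a 0/0 indeterminate form.
Expand each to leading order near x = 1/3: numerator ~ (x - 1/3), denominator ~ 5·(x - 1/3).
The limit of the ratio is 1/5.

Final answer: 1/5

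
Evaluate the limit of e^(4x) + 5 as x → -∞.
Evaluate the dominant behaviour as x → -∞; each term tends to a finite value or vanishes.
Limit = 5.

Final answer: 5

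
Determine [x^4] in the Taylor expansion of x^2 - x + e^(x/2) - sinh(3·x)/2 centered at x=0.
Expand to order 4: x^2 - x + e^(x/2) - sinh(3·x)/2 = x^4/384 - 107·x^3/48 + 9·x^2/8 - 2·x + 1 + O(x^5).
The coefficient of x^4 is 1/384.

Final answer: 1/384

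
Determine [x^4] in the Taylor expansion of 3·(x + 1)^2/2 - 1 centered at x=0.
Expand to order 4: 3·(x + 1)^2/2 - 1 = 3·x^2/2 + 3·x + 1/2 + O(x^5).
The coefficient of x^4 is 0.

Final answer: 0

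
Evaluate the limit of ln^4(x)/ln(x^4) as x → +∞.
This is an ∞/∞ indeterminate form as x → +∞.
Write ln(x^4) = 4·ln(x), reducing the quotient to ln^3(x)/4 → ∞.
Limit = ∞.

Final answer: ∞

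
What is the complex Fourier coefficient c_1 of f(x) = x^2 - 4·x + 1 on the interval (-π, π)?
Compute the real Fourier coefficients first: a_1 = -4, b_1 = -8.
Then c_1 = (a_1 − i·b_1)/2 = -2 + 4·i.

Final answer: -2 + 4·i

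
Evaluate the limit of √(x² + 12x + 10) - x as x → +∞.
This is an ∞ − ∞ indeterminate form.
Multiply and divide by the conjugate √(x²+12x + 10) + x; the x² terms cancel, leaving (12x + 10)/(√(x²+12x + 10)+x) → 12/2 = 6.
Limit = 6.

Final answer: 6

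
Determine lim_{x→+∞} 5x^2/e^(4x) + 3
The quotient is an ∞/∞ indeterminate form as x → +∞.
The exponential denominator e^(4x) dominates the polynomial numerator (e^x ≫ x^2 as x → ∞), so the quotient → 0.
Adding the constant: 0 + 3 = 3. Limit = 3.

Final answer: 3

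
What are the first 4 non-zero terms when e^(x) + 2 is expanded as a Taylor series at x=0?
x^3/6 + x^2/2 + x + 3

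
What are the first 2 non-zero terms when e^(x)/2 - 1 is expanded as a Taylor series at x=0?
x/2 - 1/2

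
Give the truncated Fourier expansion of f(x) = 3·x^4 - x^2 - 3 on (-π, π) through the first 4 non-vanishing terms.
(148 - 24·π^2)·cos(x) + (-10 + 6·π^2)·cos(2·x) + (20/9 - 8·π^2/3)·cos(3·x) - π^2/3 - 3 + 3·π^4/5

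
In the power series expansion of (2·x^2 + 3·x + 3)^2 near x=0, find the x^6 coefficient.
Expand to order 6: (2·x^2 + 3·x + 3)^2 = 4·x^4 + 12·x^3 + 21·x^2 + 18·x + 9 + O(x^7).
The coefficient of x^6 is 0.

Final answer: 0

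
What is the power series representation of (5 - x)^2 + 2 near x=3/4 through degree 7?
321/16 - 17·(x - 3/4)/2 + (x - 3/4)^2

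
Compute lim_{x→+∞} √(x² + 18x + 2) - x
This is an ∞ − ∞ indeterminate form.
Multiply and divide by the conjugate √(x²+18x + 2) + x; the x² terms cancel, leaving (18x + 2)/(√(x²+18x + 2)+x) → 18/2 = 9.
Limit = 9.

Final answer: 9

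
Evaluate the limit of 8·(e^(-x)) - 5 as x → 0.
Direct substitution at x = 0 gives 3.

Final answer: 3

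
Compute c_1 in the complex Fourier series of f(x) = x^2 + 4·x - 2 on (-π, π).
Compute the real Fourier coefficients first: a_1 = -4, b_1 = 8.
Then c_1 = (a_1 − i·b_1)/2 = -2 - 4·i.

Final answer: -2 - 4·i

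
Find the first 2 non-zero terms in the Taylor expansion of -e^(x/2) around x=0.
-x/2 - 1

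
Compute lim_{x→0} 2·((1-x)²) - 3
Direct substitution at x = 0 gives -1.

Final answer: -1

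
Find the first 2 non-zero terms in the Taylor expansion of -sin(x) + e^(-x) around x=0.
1 - 2·x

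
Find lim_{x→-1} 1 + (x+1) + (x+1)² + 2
Direct substitution at x = -1 gives 3.

Final answer: 3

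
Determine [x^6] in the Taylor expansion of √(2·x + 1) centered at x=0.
Expand to order 6: √(2·x + 1) = -21·x^6/16 + 7·x^5/8 - 5·x^4/8 + x^3/2 - x^2/2 + x + 1 + O(x^7).
The coefficient of x^6 is -21/16.

Final answer: -21/16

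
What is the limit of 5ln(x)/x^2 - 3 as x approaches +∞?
The quotient is an ∞/∞ indeterminate form as x → +∞.
The polynomial denominator x^2 dominates the logarithmic numerator (any positive power of x ≫ ln(x) as x → ∞), so the quotient → 0.
Adding the constant: 0 - 3 = -3. Limit = -3.

Final answer: -3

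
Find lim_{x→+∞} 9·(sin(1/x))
Evaluate the dominant behaviour as x → +∞; each term tends to a finite value or vanishes.
Limit = 0.

Final answer: 0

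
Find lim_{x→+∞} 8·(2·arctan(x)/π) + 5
Evaluate the dominant behaviour as x → +∞; each term tends to a finite value or vanishes.
Limit = 13.

Final answer: 13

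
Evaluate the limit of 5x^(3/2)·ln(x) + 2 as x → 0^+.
The product is a 0·∞ indeterminate form at x → 0⁺.
Rewrite the product as 5·ln(x) / x^(-3/2) and apply L'Hôpital, or use the standard hierarchy x^(-3/2) ≫ |ln x| as x → 0⁺.
The indeterminate product → 0, so the limit = 2.

Final answer: 2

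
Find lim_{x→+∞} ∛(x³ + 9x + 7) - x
This is an ∞ − ∞ indeterminate form.
Multiply by (A² + AB + B²)/(A² + AB + B²) where A = ∛(x³+9x + 7), B = x to use A³ − B³ = (A−B)(A²+AB+B²); the x³ terms cancel, leaving (9x + 7)/(A²+AB+B²) with denominator ~ 3x², so the limit is 0.
Limit = 0.

Final answer: 0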